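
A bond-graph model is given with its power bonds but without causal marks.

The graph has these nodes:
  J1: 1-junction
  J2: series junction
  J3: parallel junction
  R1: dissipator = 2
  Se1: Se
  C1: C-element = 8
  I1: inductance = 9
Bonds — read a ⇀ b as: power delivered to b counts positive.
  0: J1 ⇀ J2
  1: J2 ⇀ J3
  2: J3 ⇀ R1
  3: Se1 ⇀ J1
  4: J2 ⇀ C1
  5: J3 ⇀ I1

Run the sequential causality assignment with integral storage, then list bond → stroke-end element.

#3 |J1  (Se1 (Se) sets effort on bond)
#0 |J2  (J1 needs exactly one f-in)
#4 |J2  (C1 outputs effort q/C1)
#1 |J3  (closing 1-jn rule on J2)
#2 |R1  (J3 effort already set via bond 1)
#5 |I1  (J3: bond 1 brought effort, rest push out)

bond 0 →J2
bond 1 →J3
bond 2 →R1
bond 3 →J1
bond 4 →J2
bond 5 →I1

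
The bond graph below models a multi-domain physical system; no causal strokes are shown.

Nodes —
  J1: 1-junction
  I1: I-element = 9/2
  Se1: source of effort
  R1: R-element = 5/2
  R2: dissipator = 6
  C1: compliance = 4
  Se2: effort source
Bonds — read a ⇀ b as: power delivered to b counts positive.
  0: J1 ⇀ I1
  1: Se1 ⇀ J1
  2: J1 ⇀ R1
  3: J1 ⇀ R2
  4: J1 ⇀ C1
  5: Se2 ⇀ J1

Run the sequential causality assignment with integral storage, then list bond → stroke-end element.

b0 stroke→I1
b1 stroke→J1
b2 stroke→J1
b3 stroke→J1
b4 stroke→J1
b5 stroke→J1

b1 stroke→J1  (Se1 (Se) sets effort on bond)
b5 stroke→J1  (Se2 fixes effort; stroke away)
b0 stroke→I1  (I1: I, integral causality)
b2 stroke→J1  (1-jn J1 has f-setter on 0)
b3 stroke→J1  (1-jn J1 has f-setter on 0)
b4 stroke→J1  (1-jn J1 has f-setter on 0)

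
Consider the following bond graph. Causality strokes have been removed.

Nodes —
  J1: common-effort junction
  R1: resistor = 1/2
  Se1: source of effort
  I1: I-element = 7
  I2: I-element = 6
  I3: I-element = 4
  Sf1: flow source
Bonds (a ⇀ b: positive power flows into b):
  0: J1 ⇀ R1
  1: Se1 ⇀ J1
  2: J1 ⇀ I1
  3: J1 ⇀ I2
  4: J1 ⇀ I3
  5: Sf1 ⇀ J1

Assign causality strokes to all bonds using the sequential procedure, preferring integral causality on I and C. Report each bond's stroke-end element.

b0 stroke→R1
b1 stroke→J1
b2 stroke→I1
b3 stroke→I2
b4 stroke→I3
b5 stroke→Sf1

b1 stroke→J1  (Se1 (Se) sets effort on bond)
b5 stroke→Sf1  (Sf1: flow source, stroke at near end)
b0 stroke→R1  (J1: bond 1 brought effort, rest push out)
b2 stroke→I1  (0-jn J1 has e-setter on 1)
b3 stroke→I2  (J1: bond 1 brought effort, rest push out)
b4 stroke→I3  (J1 effort already set via bond 1)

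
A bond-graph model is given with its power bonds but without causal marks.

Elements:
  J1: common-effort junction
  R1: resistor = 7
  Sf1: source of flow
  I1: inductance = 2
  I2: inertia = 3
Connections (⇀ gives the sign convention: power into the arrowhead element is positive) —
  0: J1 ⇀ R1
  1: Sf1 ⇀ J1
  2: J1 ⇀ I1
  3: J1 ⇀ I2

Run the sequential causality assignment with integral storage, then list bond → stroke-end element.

#1 stroke at Sf1  (source Sf1 imposes f)
#2 stroke at I1  (I1: I, integral causality)
#3 stroke at I2  (I2: I, integral causality)
#0 stroke at J1  (J1 needs exactly one e-in)

b0 stroke→J1
b1 stroke→Sf1
b2 stroke→I1
b3 stroke→I2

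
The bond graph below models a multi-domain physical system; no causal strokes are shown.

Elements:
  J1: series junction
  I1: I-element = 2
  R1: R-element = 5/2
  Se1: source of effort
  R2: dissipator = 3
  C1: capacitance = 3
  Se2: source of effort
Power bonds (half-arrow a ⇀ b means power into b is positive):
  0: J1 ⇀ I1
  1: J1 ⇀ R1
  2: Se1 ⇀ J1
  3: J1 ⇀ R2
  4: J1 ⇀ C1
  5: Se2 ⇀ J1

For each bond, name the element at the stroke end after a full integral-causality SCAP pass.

bond 2 stroke at J1  (Se1 (Se) sets effort on bond)
bond 5 stroke at J1  (Se2 fixes effort; stroke away)
bond 0 stroke at I1  (I1 outputs flow p/I1)
bond 1 stroke at J1  (common-f at J1 fixed by 0)
bond 3 stroke at J1  (J1 flow already set via bond 0)
bond 4 stroke at J1  (common-f at J1 fixed by 0)

#0 stroke→I1
#1 stroke→J1
#2 stroke→J1
#3 stroke→J1
#4 stroke→J1
#5 stroke→J1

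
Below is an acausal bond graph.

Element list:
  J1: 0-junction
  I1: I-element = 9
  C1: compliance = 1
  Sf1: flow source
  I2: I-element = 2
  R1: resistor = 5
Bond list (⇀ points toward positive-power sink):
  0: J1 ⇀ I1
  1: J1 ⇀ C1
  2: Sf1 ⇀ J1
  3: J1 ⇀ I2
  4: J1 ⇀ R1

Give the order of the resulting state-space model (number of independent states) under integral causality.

b2 stroke→Sf1  (Sf1 (Sf) sets flow on bond)
b0 stroke→I1  (I1: I, integral causality)
b1 stroke→J1  (prefer integral on C1)
b3 stroke→I2  (0-jn J1 has e-setter on 1)
b4 stroke→R1  (0-jn J1 has e-setter on 1)

3  (C1, I1, I2 all integral)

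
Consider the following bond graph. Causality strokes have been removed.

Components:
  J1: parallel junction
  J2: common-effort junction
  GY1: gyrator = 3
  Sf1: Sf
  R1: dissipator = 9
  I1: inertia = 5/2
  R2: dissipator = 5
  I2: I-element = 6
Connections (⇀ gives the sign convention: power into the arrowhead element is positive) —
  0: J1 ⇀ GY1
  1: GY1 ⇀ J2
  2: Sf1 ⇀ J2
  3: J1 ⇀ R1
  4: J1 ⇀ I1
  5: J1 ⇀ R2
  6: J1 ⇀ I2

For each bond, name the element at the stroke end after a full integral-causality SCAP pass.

b2 |Sf1  (Sf1: flow source, stroke at near end)
b1 |J2  (closing 0-jn rule on J2)
b0 |J1  (GY1 both-in/both-out from 1)
b3 |R1  (0-jn J1 has e-setter on 0)
b4 |I1  (common-e at J1 fixed by 0)
b5 |R2  (J1: bond 0 brought effort, rest push out)
b6 |I2  (J1 effort already set via bond 0)

#0 stroke at J1
#1 stroke at J2
#2 stroke at Sf1
#3 stroke at R1
#4 stroke at I1
#5 stroke at R2
#6 stroke at I2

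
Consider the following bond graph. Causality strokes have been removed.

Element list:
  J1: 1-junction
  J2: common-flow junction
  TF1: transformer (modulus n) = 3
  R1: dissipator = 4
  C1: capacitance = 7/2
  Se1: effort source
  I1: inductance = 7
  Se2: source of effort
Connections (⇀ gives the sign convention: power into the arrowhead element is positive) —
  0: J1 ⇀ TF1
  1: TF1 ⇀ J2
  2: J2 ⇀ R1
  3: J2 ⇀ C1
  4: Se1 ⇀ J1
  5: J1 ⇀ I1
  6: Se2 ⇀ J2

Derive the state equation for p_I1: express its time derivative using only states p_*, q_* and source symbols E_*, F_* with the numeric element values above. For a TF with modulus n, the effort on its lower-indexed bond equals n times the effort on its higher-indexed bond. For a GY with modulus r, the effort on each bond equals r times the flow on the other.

b4 stroke→J1  (Se1: effort source, stroke at far end)
b6 stroke→J2  (Se2: effort source, stroke at far end)
b3 stroke→J2  (C1 integral (e out))
b5 stroke→I1  (I1 integral (f out))
b0 stroke→J1  (J1 flow already set via bond 5)
b1 stroke→TF1  (through TF1, causality passes straight; one stroke at TF1)
b2 stroke→J2  (1-jn J2 has f-setter on 1)

dp_I1/dt = E_Se1 + 3*E_Se2 - 36*p_I1/7 - 6*q_C1/7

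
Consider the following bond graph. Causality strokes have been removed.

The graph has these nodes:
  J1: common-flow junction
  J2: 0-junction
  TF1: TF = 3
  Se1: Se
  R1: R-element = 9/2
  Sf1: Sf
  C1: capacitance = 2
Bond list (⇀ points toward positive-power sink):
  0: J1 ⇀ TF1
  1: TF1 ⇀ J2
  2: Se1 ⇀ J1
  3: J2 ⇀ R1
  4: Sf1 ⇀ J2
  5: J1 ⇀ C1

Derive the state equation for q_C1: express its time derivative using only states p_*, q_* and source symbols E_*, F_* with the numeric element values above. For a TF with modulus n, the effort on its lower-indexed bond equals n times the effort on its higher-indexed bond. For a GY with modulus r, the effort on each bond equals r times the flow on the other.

b2 stroke→J1  (Se1 (Se) sets effort on bond)
b4 stroke→Sf1  (Sf1 (Sf) sets flow on bond)
b5 stroke→J1  (C1: C, integral causality)
b0 stroke→TF1  (only one flow-in slot at J1)
b1 stroke→J2  (through TF1, causality passes straight; one stroke at TF1)
b3 stroke→R1  (0-jn J2 has e-setter on 1)

dq_C1/dt = 2*E_Se1/81 - F_Sf1/3 - q_C1/81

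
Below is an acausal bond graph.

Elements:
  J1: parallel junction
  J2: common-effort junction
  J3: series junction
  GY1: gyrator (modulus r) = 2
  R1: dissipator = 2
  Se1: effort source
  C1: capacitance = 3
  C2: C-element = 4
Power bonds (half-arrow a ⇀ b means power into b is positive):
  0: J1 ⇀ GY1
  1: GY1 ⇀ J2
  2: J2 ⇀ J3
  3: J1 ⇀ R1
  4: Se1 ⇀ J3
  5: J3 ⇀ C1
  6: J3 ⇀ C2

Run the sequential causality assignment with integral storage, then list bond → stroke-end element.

bond 0 stroke at GY1
bond 1 stroke at GY1
bond 2 stroke at J2
bond 3 stroke at J1
bond 4 stroke at J3
bond 5 stroke at J3
bond 6 stroke at J3

b4 →J3  (Se1: effort source, stroke at far end)
b5 →J3  (C1 integral (e out))
b6 →J3  (C2: C, integral causality)
b2 →J2  (closing 1-jn rule on J3)
b1 →GY1  (0-jn J2 has e-setter on 2)
b0 →GY1  (through GY1, causality inverts; strokes same side of GY1)
b3 →J1  (closing 0-jn rule on J1)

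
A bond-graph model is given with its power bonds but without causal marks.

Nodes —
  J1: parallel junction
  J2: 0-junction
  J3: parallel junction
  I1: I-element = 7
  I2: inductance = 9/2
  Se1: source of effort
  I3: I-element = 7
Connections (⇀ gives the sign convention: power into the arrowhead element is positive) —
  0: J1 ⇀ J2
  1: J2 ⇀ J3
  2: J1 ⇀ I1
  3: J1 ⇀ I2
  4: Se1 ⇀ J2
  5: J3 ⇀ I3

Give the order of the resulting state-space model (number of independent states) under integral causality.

3  (I1, I2, I3 all integral)

β4 |J2  (Se1: effort source, stroke at far end)
β0 |J1  (0-jn J2 has e-setter on 4)
β1 |J3  (J2: bond 4 brought effort, rest push out)
β5 |I3  (common-e at J3 fixed by 1)
β2 |I1  (J1: bond 0 brought effort, rest push out)
β3 |I2  (common-e at J1 fixed by 0)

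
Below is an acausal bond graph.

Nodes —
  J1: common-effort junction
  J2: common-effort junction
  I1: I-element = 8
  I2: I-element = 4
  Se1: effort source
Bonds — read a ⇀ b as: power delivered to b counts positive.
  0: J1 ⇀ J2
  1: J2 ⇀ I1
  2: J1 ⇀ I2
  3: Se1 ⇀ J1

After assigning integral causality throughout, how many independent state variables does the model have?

β3 stroke→J1  (Se1: effort source, stroke at far end)
β0 stroke→J2  (common-e at J1 fixed by 3)
β2 stroke→I2  (0-jn J1 has e-setter on 3)
β1 stroke→I1  (0-jn J2 has e-setter on 0)

2  (I1, I2 all integral)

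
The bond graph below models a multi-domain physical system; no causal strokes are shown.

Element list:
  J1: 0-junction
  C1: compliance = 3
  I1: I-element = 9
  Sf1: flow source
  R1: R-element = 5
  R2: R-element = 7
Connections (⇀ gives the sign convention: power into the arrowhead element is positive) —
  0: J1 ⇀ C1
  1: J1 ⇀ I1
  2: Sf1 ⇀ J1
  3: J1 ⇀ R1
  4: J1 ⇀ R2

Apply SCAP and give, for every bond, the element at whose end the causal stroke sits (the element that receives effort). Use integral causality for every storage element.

β2 stroke at Sf1  (source Sf1 imposes f)
β0 stroke at J1  (C1: C, integral causality)
β1 stroke at I1  (0-jn J1 has e-setter on 0)
β3 stroke at R1  (0-jn J1 has e-setter on 0)
β4 stroke at R2  (J1: bond 0 brought effort, rest push out)

β0 stroke→J1
β1 stroke→I1
β2 stroke→Sf1
β3 stroke→R1
β4 stroke→R2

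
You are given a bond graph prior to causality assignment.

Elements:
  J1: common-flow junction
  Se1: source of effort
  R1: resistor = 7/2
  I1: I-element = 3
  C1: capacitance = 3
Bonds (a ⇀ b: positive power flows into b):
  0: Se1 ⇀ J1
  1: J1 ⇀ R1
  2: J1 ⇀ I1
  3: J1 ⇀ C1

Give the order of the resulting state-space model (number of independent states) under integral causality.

bond 0 stroke at J1  (source Se1 imposes e)
bond 2 stroke at I1  (I1 integral (f out))
bond 1 stroke at J1  (J1: bond 2 brought flow, rest push out)
bond 3 stroke at J1  (common-f at J1 fixed by 2)

2  (C1, I1 all integral)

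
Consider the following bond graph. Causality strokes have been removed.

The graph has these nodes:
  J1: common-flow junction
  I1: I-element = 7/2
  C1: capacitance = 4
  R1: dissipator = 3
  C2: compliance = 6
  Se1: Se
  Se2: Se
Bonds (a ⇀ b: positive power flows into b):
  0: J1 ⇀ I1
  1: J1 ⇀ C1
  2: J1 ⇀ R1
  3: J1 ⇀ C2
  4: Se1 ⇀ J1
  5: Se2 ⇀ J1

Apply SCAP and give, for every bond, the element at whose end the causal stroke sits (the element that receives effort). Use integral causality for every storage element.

#4 stroke at J1  (Se1: effort source, stroke at far end)
#5 stroke at J1  (source Se2 imposes e)
#0 stroke at I1  (I1: I, integral causality)
#1 stroke at J1  (1-jn J1 has f-setter on 0)
#2 stroke at J1  (J1 flow already set via bond 0)
#3 stroke at J1  (J1 flow already set via bond 0)

bond 0 stroke at I1
bond 1 stroke at J1
bond 2 stroke at J1
bond 3 stroke at J1
bond 4 stroke at J1
bond 5 stroke at J1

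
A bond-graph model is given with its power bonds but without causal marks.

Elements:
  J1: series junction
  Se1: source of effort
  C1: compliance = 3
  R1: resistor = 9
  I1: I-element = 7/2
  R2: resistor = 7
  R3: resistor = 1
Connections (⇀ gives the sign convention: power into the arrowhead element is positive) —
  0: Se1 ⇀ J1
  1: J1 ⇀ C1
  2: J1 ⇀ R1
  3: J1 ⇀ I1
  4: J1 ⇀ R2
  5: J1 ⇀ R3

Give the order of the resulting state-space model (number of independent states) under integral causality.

2  (C1, I1 all integral)

#0 stroke→J1  (Se1: effort source, stroke at far end)
#1 stroke→J1  (prefer integral on C1)
#3 stroke→I1  (prefer integral on I1)
#2 stroke→J1  (1-jn J1 has f-setter on 3)
#4 stroke→J1  (common-f at J1 fixed by 3)
#5 stroke→J1  (J1 flow already set via bond 3)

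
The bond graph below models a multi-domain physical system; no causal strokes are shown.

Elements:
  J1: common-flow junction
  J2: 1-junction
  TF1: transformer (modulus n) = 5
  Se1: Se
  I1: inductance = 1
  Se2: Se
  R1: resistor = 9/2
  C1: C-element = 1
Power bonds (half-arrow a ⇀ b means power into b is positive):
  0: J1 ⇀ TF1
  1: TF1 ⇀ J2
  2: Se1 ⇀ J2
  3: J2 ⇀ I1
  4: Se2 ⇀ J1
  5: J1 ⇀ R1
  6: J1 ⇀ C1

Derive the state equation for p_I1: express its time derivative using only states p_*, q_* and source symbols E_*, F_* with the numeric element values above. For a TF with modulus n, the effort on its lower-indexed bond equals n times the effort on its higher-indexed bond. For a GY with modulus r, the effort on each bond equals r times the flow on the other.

dp_I1/dt = E_Se1 + E_Se2/5 - 9*p_I1/50 - q_C1/5

bond 2 stroke→J2  (Se1 (Se) sets effort on bond)
bond 4 stroke→J1  (source Se2 imposes e)
bond 3 stroke→I1  (prefer integral on I1)
bond 1 stroke→J2  (common-f at J2 fixed by 3)
bond 0 stroke→TF1  (TF TF1: opposite of bond 1)
bond 5 stroke→J1  (J1: bond 0 brought flow, rest push out)
bond 6 stroke→J1  (1-jn J1 has f-setter on 0)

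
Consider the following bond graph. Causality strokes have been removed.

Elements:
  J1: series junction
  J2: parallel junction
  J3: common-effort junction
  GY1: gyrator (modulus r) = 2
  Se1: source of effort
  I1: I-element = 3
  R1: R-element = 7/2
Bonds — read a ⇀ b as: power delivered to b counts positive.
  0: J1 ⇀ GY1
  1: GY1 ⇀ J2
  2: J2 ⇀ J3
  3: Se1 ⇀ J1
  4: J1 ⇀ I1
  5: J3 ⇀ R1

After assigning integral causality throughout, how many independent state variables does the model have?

b3 |J1  (Se1 fixes effort; stroke away)
b4 |I1  (I1 outputs flow p/I1)
b0 |J1  (common-f at J1 fixed by 4)
b1 |J2  (GY1 both-in/both-out from 0)
b2 |J3  (0-jn J2 has e-setter on 1)
b5 |R1  (J3 effort already set via bond 2)

1  (I1 all integral)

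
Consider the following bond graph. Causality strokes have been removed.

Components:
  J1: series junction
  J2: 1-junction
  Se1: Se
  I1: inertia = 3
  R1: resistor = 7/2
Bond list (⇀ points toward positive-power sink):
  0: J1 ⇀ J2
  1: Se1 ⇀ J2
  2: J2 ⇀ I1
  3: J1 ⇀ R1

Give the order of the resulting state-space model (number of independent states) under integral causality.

β1 |J2  (Se1 (Se) sets effort on bond)
β2 |I1  (I1: I, integral causality)
β0 |J2  (1-jn J2 has f-setter on 2)
β3 |J1  (1-jn J1 has f-setter on 0)

1  (I1 all integral)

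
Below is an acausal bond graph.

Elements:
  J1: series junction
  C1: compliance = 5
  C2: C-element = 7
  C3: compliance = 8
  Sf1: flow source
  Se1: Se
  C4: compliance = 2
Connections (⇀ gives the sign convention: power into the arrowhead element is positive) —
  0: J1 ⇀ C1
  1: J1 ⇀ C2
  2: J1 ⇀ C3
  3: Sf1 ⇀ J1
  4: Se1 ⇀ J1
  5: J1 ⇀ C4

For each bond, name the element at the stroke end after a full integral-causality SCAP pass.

#3 |Sf1  (Sf1 fixes flow; stroke at Sf1)
#4 |J1  (Se1 (Se) sets effort on bond)
#0 |J1  (common-f at J1 fixed by 3)
#1 |J1  (J1 flow already set via bond 3)
#2 |J1  (common-f at J1 fixed by 3)
#5 |J1  (J1 flow already set via bond 3)

bond 0 |J1
bond 1 |J1
bond 2 |J1
bond 3 |Sf1
bond 4 |J1
bond 5 |J1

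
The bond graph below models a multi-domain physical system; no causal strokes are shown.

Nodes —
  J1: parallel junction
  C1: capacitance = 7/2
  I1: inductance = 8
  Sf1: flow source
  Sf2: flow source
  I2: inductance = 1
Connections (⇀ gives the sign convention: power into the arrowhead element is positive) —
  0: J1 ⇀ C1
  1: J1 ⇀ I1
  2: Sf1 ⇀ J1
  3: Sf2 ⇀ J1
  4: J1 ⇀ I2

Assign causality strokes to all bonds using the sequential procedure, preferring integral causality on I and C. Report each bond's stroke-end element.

β0 stroke at J1
β1 stroke at I1
β2 stroke at Sf1
β3 stroke at Sf2
β4 stroke at I2

β2 stroke→Sf1  (Sf1: flow source, stroke at near end)
β3 stroke→Sf2  (Sf2: flow source, stroke at near end)
β0 stroke→J1  (prefer integral on C1)
β1 stroke→I1  (common-e at J1 fixed by 0)
β4 stroke→I2  (J1: bond 0 brought effort, rest push out)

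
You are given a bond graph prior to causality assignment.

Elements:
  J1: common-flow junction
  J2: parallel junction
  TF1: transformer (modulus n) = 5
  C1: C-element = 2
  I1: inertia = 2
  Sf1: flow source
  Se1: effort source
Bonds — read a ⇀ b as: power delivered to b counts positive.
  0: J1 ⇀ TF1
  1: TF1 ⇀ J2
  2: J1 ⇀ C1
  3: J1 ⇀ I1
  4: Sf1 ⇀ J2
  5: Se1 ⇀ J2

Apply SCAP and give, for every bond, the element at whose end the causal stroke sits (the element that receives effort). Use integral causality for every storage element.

#4 |Sf1  (Sf1 fixes flow; stroke at Sf1)
#5 |J2  (Se1: effort source, stroke at far end)
#1 |TF1  (common-e at J2 fixed by 5)
#0 |J1  (TF1: transformer flips bond 1)
#2 |J1  (C1: C, integral causality)
#3 |I1  (only one flow-in slot at J1)

β0 stroke at J1
β1 stroke at TF1
β2 stroke at J1
β3 stroke at I1
β4 stroke at Sf1
β5 stroke at J2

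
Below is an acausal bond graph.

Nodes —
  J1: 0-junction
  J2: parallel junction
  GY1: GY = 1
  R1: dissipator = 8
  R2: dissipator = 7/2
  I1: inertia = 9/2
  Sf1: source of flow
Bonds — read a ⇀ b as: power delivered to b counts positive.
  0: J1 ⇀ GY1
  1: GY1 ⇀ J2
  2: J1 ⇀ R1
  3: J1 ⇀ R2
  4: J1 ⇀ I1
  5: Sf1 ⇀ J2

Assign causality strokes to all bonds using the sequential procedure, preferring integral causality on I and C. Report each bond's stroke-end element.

b0 stroke→J1
b1 stroke→J2
b2 stroke→R1
b3 stroke→R2
b4 stroke→I1
b5 stroke→Sf1

b5 →Sf1  (Sf1: flow source, stroke at near end)
b1 →J2  (J2: last free bond brings effort in)
b0 →J1  (GY1 both-in/both-out from 1)
b2 →R1  (common-e at J1 fixed by 0)
b3 →R2  (J1 effort already set via bond 0)
b4 →I1  (0-jn J1 has e-setter on 0)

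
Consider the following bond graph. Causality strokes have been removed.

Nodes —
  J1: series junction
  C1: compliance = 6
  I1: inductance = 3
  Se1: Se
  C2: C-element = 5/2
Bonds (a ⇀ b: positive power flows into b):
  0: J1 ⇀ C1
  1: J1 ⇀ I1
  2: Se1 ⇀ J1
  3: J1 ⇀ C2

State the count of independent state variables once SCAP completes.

β2 |J1  (Se1 fixes effort; stroke away)
β0 |J1  (C1 integral (e out))
β1 |I1  (prefer integral on I1)
β3 |J1  (J1 flow already set via bond 1)

3  (C1, C2, I1 all integral)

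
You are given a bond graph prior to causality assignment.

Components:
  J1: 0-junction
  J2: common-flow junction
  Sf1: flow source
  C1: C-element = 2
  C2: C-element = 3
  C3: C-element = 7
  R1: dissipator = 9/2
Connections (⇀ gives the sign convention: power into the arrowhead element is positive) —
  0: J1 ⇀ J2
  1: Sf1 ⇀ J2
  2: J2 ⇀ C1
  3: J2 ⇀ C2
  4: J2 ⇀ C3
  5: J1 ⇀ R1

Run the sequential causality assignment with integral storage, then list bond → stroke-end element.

β0 stroke at J2
β1 stroke at Sf1
β2 stroke at J2
β3 stroke at J2
β4 stroke at J2
β5 stroke at J1

β1 stroke→Sf1  (source Sf1 imposes f)
β0 stroke→J2  (1-jn J2 has f-setter on 1)
β2 stroke→J2  (J2: bond 1 brought flow, rest push out)
β3 stroke→J2  (J2 flow already set via bond 1)
β4 stroke→J2  (1-jn J2 has f-setter on 1)
β5 stroke→J1  (closing 0-jn rule on J1)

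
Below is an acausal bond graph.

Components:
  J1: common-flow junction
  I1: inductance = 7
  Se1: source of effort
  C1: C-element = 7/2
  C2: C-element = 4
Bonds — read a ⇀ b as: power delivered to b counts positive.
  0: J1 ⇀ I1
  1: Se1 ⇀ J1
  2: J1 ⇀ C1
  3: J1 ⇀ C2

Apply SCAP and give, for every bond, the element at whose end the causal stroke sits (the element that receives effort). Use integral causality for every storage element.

b0 |I1
b1 |J1
b2 |J1
b3 |J1

β1 stroke→J1  (Se1: effort source, stroke at far end)
β0 stroke→I1  (I1 outputs flow p/I1)
β2 stroke→J1  (J1: bond 0 brought flow, rest push out)
β3 stroke→J1  (1-jn J1 has f-setter on 0)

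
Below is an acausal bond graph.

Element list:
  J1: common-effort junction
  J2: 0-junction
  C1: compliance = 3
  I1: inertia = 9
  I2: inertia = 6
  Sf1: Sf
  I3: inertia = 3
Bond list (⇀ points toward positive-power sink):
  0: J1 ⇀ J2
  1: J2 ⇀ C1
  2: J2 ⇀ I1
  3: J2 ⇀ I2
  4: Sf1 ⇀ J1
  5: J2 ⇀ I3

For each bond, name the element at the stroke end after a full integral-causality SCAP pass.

b0 stroke→J1
b1 stroke→J2
b2 stroke→I1
b3 stroke→I2
b4 stroke→Sf1
b5 stroke→I3

b4 |Sf1  (source Sf1 imposes f)
b0 |J1  (closing 0-jn rule on J1)
b1 |J2  (prefer integral on C1)
b2 |I1  (J2: bond 1 brought effort, rest push out)
b3 |I2  (0-jn J2 has e-setter on 1)
b5 |I3  (0-jn J2 has e-setter on 1)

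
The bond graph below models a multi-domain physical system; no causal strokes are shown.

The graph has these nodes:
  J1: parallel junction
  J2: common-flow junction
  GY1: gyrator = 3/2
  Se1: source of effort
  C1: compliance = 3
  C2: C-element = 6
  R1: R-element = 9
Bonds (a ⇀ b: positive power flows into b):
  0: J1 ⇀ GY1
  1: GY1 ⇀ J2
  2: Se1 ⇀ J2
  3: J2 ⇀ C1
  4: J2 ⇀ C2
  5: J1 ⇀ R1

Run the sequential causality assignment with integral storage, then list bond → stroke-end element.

β2 →J2  (Se1 (Se) sets effort on bond)
β3 →J2  (C1: C, integral causality)
β4 →J2  (prefer integral on C2)
β1 →GY1  (only one flow-in slot at J2)
β0 →GY1  (GY GY1: same side as bond 1)
β5 →J1  (J1 needs exactly one e-in)

β0 stroke at GY1
β1 stroke at GY1
β2 stroke at J2
β3 stroke at J2
β4 stroke at J2
β5 stroke at J1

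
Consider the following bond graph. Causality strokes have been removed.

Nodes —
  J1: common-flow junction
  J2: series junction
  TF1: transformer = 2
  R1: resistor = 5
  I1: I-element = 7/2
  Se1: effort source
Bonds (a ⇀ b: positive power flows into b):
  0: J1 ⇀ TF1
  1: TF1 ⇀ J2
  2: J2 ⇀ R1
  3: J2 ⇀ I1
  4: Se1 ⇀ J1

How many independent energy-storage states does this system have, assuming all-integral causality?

β4 →J1  (Se1: effort source, stroke at far end)
β0 →TF1  (J1 needs exactly one f-in)
β1 →J2  (TF1 one-in-one-out from 0)
β3 →I1  (I1: I, integral causality)
β2 →J2  (J2 flow already set via bond 3)

1  (I1 all integral)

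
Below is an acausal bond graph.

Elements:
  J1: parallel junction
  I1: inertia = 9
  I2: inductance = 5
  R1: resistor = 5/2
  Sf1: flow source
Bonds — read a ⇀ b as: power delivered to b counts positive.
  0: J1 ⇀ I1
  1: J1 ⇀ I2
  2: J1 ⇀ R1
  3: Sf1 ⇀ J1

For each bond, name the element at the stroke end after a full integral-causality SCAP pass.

β0 |I1
β1 |I2
β2 |J1
β3 |Sf1

#3 →Sf1  (source Sf1 imposes f)
#0 →I1  (I1 outputs flow p/I1)
#1 →I2  (prefer integral on I2)
#2 →J1  (J1: last free bond brings effort in)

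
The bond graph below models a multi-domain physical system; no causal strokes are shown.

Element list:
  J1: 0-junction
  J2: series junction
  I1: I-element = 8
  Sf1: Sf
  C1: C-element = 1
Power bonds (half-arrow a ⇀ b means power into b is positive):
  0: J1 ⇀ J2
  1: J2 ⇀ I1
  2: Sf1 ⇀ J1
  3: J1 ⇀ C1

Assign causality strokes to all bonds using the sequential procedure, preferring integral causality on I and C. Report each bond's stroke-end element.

β2 stroke→Sf1  (Sf1: flow source, stroke at near end)
β1 stroke→I1  (I1 outputs flow p/I1)
β0 stroke→J2  (J2 flow already set via bond 1)
β3 stroke→J1  (closing 0-jn rule on J1)

bond 0 stroke→J2
bond 1 stroke→I1
bond 2 stroke→Sf1
bond 3 stroke→J1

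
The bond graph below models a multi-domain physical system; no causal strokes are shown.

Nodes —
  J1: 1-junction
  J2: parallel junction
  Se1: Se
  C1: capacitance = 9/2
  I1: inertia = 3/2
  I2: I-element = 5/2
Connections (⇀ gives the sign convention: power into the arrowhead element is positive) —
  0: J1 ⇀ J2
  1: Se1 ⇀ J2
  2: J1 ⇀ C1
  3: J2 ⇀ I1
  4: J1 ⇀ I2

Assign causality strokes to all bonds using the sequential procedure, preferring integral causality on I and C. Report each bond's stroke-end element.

#1 →J2  (Se1 (Se) sets effort on bond)
#0 →J1  (J2: bond 1 brought effort, rest push out)
#3 →I1  (J2 effort already set via bond 1)
#2 →J1  (prefer integral on C1)
#4 →I2  (J1: last free bond brings flow in)

β0 stroke at J1
β1 stroke at J2
β2 stroke at J1
β3 stroke at I1
β4 stroke at I2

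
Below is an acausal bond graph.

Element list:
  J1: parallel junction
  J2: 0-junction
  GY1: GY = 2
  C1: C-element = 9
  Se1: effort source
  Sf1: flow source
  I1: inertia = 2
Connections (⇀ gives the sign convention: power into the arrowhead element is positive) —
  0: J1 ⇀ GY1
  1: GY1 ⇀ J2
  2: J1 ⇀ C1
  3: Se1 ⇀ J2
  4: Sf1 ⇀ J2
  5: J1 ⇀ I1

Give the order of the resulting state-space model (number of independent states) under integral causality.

b3 stroke at J2  (Se1: effort source, stroke at far end)
b4 stroke at Sf1  (Sf1 fixes flow; stroke at Sf1)
b1 stroke at GY1  (J2: bond 3 brought effort, rest push out)
b0 stroke at GY1  (GY1: gyrator matches bond 1)
b2 stroke at J1  (C1 integral (e out))
b5 stroke at I1  (J1 effort already set via bond 2)

2  (C1, I1 all integral)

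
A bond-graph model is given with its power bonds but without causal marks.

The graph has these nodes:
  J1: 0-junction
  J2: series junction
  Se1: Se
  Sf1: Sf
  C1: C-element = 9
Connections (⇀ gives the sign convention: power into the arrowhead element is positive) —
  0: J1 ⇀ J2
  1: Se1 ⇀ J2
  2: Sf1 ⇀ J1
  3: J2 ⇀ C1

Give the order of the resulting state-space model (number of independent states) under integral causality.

1  (C1 all integral)

β1 stroke→J2  (Se1: effort source, stroke at far end)
β2 stroke→Sf1  (Sf1: flow source, stroke at near end)
β0 stroke→J1  (closing 0-jn rule on J1)
β3 stroke→J2  (common-f at J2 fixed by 0)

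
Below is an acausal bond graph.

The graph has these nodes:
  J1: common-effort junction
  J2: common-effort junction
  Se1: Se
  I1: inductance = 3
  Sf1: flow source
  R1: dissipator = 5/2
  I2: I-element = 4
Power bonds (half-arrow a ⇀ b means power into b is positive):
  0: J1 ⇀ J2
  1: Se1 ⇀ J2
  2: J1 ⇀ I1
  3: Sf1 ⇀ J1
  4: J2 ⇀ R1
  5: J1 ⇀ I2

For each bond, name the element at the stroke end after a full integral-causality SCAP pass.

bond 0 stroke at J1
bond 1 stroke at J2
bond 2 stroke at I1
bond 3 stroke at Sf1
bond 4 stroke at R1
bond 5 stroke at I2

#1 |J2  (source Se1 imposes e)
#3 |Sf1  (Sf1: flow source, stroke at near end)
#0 |J1  (0-jn J2 has e-setter on 1)
#4 |R1  (J2 effort already set via bond 1)
#2 |I1  (J1: bond 0 brought effort, rest push out)
#5 |I2  (J1 effort already set via bond 0)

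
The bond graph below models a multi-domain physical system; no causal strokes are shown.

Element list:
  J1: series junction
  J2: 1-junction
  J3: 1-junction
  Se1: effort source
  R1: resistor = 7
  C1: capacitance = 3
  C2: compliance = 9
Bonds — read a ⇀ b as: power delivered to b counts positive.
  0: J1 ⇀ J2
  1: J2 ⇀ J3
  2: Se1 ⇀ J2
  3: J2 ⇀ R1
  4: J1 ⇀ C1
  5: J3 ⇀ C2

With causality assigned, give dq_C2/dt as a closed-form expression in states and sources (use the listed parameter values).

β2 |J2  (Se1: effort source, stroke at far end)
β4 |J1  (C1: C, integral causality)
β0 |J2  (only one flow-in slot at J1)
β5 |J3  (C2: C, integral causality)
β1 |J2  (only one flow-in slot at J3)
β3 |R1  (J2 needs exactly one f-in)

dq_C2/dt = E_Se1/7 - q_C1/21 - q_C2/63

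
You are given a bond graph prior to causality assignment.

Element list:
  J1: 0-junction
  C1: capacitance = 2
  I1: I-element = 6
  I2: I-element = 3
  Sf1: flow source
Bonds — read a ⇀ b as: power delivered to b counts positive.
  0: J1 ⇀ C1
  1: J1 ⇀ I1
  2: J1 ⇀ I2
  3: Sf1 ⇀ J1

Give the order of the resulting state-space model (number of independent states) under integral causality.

#3 →Sf1  (Sf1: flow source, stroke at near end)
#0 →J1  (C1: C, integral causality)
#1 →I1  (J1: bond 0 brought effort, rest push out)
#2 →I2  (J1 effort already set via bond 0)

3  (C1, I1, I2 all integral)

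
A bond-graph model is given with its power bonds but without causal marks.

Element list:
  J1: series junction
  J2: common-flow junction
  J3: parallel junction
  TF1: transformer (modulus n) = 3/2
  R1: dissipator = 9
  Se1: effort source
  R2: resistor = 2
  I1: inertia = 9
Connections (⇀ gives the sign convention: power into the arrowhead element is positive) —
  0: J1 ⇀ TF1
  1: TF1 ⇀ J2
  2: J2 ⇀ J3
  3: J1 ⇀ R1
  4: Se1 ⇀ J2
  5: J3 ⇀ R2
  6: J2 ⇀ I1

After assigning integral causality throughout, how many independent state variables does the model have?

#4 stroke→J2  (Se1 fixes effort; stroke away)
#6 stroke→I1  (I1: I, integral causality)
#1 stroke→J2  (J2: bond 6 brought flow, rest push out)
#2 stroke→J2  (J2 flow already set via bond 6)
#5 stroke→J3  (only one effort-in slot at J3)
#0 stroke→TF1  (TF1 one-in-one-out from 1)
#3 stroke→J1  (1-jn J1 has f-setter on 0)

1  (I1 all integral)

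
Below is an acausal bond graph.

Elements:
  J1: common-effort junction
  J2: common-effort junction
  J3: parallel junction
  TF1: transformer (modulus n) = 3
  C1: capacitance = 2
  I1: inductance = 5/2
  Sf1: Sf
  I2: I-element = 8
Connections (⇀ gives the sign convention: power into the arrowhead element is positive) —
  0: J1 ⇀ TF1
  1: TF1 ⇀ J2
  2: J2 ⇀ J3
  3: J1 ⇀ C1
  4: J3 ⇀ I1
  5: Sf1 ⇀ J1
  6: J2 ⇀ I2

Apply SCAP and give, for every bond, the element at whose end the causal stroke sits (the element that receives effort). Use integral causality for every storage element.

bond 5 stroke→Sf1  (Sf1: flow source, stroke at near end)
bond 3 stroke→J1  (C1: C, integral causality)
bond 0 stroke→TF1  (J1 effort already set via bond 3)
bond 1 stroke→J2  (through TF1, causality passes straight; one stroke at TF1)
bond 2 stroke→J3  (0-jn J2 has e-setter on 1)
bond 6 stroke→I2  (common-e at J2 fixed by 1)
bond 4 stroke→I1  (0-jn J3 has e-setter on 2)

#0 stroke→TF1
#1 stroke→J2
#2 stroke→J3
#3 stroke→J1
#4 stroke→I1
#5 stroke→Sf1
#6 stroke→I2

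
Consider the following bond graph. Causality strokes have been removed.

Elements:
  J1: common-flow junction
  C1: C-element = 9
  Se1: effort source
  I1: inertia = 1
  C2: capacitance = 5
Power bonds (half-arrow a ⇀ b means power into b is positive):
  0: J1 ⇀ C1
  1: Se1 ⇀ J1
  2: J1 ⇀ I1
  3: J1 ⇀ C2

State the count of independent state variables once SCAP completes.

#1 →J1  (Se1 fixes effort; stroke away)
#0 →J1  (C1 outputs effort q/C1)
#2 →I1  (I1: I, integral causality)
#3 →J1  (common-f at J1 fixed by 2)

3  (C1, C2, I1 all integral)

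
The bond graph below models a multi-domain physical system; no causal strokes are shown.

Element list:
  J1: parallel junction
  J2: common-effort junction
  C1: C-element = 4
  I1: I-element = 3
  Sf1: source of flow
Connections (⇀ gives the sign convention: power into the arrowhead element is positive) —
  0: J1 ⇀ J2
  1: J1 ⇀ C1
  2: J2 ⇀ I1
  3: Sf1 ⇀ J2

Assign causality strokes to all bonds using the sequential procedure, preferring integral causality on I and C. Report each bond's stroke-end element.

bond 0 stroke→J2
bond 1 stroke→J1
bond 2 stroke→I1
bond 3 stroke→Sf1

#3 stroke at Sf1  (Sf1: flow source, stroke at near end)
#1 stroke at J1  (C1 outputs effort q/C1)
#0 stroke at J2  (J1 effort already set via bond 1)
#2 stroke at I1  (J2 effort already set via bond 0)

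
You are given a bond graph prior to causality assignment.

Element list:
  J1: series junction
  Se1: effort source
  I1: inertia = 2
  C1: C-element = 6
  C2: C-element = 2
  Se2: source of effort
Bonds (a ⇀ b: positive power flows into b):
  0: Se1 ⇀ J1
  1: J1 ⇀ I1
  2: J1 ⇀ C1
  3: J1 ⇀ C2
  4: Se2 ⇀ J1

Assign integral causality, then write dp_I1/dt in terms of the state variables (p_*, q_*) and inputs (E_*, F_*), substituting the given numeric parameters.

#0 →J1  (Se1: effort source, stroke at far end)
#4 →J1  (Se2: effort source, stroke at far end)
#1 →I1  (I1 outputs flow p/I1)
#2 →J1  (common-f at J1 fixed by 1)
#3 →J1  (J1: bond 1 brought flow, rest push out)

dp_I1/dt = E_Se1 + E_Se2 - q_C1/6 - q_C2/2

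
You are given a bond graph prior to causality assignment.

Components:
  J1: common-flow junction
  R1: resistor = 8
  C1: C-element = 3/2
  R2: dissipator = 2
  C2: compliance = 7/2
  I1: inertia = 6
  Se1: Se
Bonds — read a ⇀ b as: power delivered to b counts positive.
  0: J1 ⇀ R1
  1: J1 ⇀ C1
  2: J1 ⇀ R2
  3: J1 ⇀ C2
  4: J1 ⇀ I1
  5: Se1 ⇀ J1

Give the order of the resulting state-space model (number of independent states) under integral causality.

3  (C1, C2, I1 all integral)

b5 |J1  (source Se1 imposes e)
b1 |J1  (prefer integral on C1)
b3 |J1  (C2 integral (e out))
b4 |I1  (I1 integral (f out))
b0 |J1  (J1: bond 4 brought flow, rest push out)
b2 |J1  (J1 flow already set via bond 4)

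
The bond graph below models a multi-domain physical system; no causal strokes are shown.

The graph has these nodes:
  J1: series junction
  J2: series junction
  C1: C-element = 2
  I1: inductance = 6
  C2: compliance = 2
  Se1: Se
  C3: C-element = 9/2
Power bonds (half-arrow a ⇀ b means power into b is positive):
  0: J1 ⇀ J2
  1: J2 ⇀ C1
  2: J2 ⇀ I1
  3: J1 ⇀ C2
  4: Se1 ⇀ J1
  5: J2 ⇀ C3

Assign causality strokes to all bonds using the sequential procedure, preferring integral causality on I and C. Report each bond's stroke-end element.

bond 4 stroke at J1  (Se1 fixes effort; stroke away)
bond 1 stroke at J2  (C1 integral (e out))
bond 2 stroke at I1  (I1: I, integral causality)
bond 0 stroke at J2  (J2 flow already set via bond 2)
bond 5 stroke at J2  (J2 flow already set via bond 2)
bond 3 stroke at J1  (common-f at J1 fixed by 0)

#0 |J2
#1 |J2
#2 |I1
#3 |J1
#4 |J1
#5 |J2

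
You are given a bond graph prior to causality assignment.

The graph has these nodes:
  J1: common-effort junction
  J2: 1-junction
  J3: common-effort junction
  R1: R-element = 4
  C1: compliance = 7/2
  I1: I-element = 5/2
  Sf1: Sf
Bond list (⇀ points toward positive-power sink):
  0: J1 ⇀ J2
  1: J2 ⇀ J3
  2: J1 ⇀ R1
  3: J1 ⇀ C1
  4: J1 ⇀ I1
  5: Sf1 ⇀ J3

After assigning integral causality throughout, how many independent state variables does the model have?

2  (C1, I1 all integral)

b5 stroke at Sf1  (source Sf1 imposes f)
b1 stroke at J3  (J3 needs exactly one e-in)
b0 stroke at J2  (1-jn J2 has f-setter on 1)
b3 stroke at J1  (C1 outputs effort q/C1)
b2 stroke at R1  (common-e at J1 fixed by 3)
b4 stroke at I1  (J1 effort already set via bond 3)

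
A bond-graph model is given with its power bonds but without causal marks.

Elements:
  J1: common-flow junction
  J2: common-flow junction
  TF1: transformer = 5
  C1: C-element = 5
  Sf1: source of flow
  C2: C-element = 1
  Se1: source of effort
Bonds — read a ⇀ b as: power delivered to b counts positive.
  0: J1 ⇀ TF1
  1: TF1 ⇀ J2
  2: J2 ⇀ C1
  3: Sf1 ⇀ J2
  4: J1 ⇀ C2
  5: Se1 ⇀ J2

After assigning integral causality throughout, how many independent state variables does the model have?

2  (C1, C2 all integral)

#3 →Sf1  (Sf1 fixes flow; stroke at Sf1)
#5 →J2  (source Se1 imposes e)
#1 →J2  (1-jn J2 has f-setter on 3)
#2 →J2  (J2: bond 3 brought flow, rest push out)
#0 →TF1  (TF1: transformer flips bond 1)
#4 →J1  (common-f at J1 fixed by 0)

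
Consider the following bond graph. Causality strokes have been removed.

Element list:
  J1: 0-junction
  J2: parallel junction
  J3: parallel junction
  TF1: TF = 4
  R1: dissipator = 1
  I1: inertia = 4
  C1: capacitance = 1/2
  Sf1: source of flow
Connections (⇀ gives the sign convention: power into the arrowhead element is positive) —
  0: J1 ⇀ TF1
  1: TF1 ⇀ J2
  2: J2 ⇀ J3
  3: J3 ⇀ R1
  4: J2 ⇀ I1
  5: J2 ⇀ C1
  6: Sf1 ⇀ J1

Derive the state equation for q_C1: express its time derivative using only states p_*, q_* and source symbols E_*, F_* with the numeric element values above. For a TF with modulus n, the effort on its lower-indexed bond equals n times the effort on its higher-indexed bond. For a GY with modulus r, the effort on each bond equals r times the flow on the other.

dq_C1/dt = 4*F_Sf1 - p_I1/4 - 2*q_C1

#6 |Sf1  (Sf1 fixes flow; stroke at Sf1)
#0 |J1  (closing 0-jn rule on J1)
#1 |TF1  (TF1: transformer flips bond 0)
#4 |I1  (prefer integral on I1)
#5 |J2  (C1 outputs effort q/C1)
#2 |J3  (J2: bond 5 brought effort, rest push out)
#3 |R1  (common-e at J3 fixed by 2)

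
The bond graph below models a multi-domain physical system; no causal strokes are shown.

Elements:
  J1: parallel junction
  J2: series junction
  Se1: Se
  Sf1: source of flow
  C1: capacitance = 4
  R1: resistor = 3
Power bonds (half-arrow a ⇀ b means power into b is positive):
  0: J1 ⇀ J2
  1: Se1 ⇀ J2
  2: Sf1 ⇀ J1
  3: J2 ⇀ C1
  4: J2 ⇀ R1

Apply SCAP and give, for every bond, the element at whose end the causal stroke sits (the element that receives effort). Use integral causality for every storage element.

β0 stroke→J1
β1 stroke→J2
β2 stroke→Sf1
β3 stroke→J2
β4 stroke→J2

#1 stroke at J2  (source Se1 imposes e)
#2 stroke at Sf1  (Sf1 fixes flow; stroke at Sf1)
#0 stroke at J1  (only one effort-in slot at J1)
#3 stroke at J2  (J2: bond 0 brought flow, rest push out)
#4 stroke at J2  (1-jn J2 has f-setter on 0)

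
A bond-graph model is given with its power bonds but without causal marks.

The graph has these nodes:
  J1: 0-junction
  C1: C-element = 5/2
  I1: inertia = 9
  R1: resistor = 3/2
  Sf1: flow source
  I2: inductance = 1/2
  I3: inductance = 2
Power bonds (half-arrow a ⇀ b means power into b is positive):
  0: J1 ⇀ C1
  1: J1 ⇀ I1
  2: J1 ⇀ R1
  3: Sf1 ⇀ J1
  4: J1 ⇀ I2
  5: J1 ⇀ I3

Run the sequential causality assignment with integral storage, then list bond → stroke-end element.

bond 3 stroke at Sf1  (Sf1 (Sf) sets flow on bond)
bond 0 stroke at J1  (C1 outputs effort q/C1)
bond 1 stroke at I1  (J1: bond 0 brought effort, rest push out)
bond 2 stroke at R1  (0-jn J1 has e-setter on 0)
bond 4 stroke at I2  (J1 effort already set via bond 0)
bond 5 stroke at I3  (J1 effort already set via bond 0)

#0 |J1
#1 |I1
#2 |R1
#3 |Sf1
#4 |I2
#5 |I3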